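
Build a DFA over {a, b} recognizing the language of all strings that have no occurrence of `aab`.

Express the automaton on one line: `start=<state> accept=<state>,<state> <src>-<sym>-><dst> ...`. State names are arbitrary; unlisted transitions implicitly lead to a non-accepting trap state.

start=S0 accept=S0,S1,S2 S0-a->S1 S0-b->S0 S1-a->S2 S1-b->S0 S2-a->S2 S2-b->S3 S3-a->S3 S3-b->S3

Track partial matches of the forbidden pattern `aab`. State S3 is a dead state reached once `aab` has occurred; every other state accepts. S0 means no part of `aab` is currently matched.
A 4-state machine:
        a   b  
>* S0   S1  S0 
 * S1   S2  S0 
 * S2   S2  S3 
   S3   S3  S3 
(> = start, * = accepting)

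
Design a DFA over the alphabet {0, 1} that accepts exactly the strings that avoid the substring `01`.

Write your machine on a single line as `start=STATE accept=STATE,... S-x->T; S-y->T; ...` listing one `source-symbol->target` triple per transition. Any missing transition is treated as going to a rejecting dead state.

start=s0; accept=s0,s1; s0-0->s1; s0-1->s0; s1-0->s1; s1-1->s2; s2-0->s2; s2-1->s2

This is the complement of 'contains `01`'. Use the same substring-matching states — s0 through s2 holding how much of `01` has just been matched — but flip the accepting set: everything except the trap s2 accepts.
With 3 states:
        0   1  
>* s0   s1  s0 
 * s1   s1  s2 
   s2   s2  s2 
(> = start, * = accepting)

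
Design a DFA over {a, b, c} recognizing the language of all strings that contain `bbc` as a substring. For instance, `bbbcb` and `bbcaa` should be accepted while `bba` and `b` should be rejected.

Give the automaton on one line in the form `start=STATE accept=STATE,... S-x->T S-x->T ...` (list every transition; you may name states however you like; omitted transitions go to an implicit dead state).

States S0..S2 record the length of the longest prefix of `bbc` that matches the current input suffix. Reaching S3 means `bbc` has been seen, and we stay there forever. Accept from S3.
A 4-state machine:
        a   b   c  
>  S0   S0  S1  S0 
   S1   S0  S2  S0 
   S2   S0  S2  S3 
 * S3   S3  S3  S3 
(> = start, * = accepting)

start=S0 accept=S3 S0-a->S0 S0-b->S1 S0-c->S0 S1-a->S0 S1-b->S2 S1-c->S0 S2-a->S0 S2-b->S2 S2-c->S3 S3-a->S3 S3-b->S3 S3-c->S3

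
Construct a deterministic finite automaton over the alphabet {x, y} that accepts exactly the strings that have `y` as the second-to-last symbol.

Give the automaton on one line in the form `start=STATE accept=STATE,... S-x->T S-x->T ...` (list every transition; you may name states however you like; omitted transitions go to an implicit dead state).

start=s0 accept=s5,s6 s0-x->s1 s0-y->s2 s1-x->s3 s1-y->s4 s2-x->s5 s2-y->s6 s3-x->s3 s3-y->s4 s4-x->s5 s4-y->s6 s5-x->s3 s5-y->s4 s6-x->s5 s6-y->s6

Because acceptance depends on a position counted from the end, the machine has to buffer the most recent 2 symbols. Make each state the string of the last up-to-2 symbols read; on input `x` shift the window left and append `x`. Accept when the buffered window has length 2 and begins with `y`.
7 states suffice.
        x   y  
>  s0   s1  s2 
   s1   s3  s4 
   s2   s5  s6 
   s3   s3  s4 
   s4   s5  s6 
 * s5   s3  s4 
 * s6   s5  s6 
(> = start, * = accepting)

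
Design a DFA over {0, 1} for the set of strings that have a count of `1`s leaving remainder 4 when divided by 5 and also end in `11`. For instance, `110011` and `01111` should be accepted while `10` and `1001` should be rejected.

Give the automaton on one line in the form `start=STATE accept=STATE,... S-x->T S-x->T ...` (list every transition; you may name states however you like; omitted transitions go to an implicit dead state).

Run two small machines in parallel and take their product. One (5 states) tracks the count of `1`s modulo 5; the other (3 states) tracks how much of the suffix `11` has currently been matched. Each combined state is a pair, one component from each; accept when both components accept.
          0    1  
>  S0     S0   S1 
   S1     S2   S3 
   S2     S2   S4 
   S3     S5   S6 
   S4     S5   S6 
   S5     S5   S7 
   S6     S8   S9 
   S7     S8   S9 
   S8     S8  S10 
 * S9    S11  S12 
   S10   S11  S12 
   S11   S11  S13 
   S12    S0  S14 
   S13    S0  S14 
   S14    S2   S3 
(> = start, * = accepting)

start=S0 accept=S9 S0-0->S0 S0-1->S1 S1-0->S2 S1-1->S3 S2-0->S2 S2-1->S4 S3-0->S5 S3-1->S6 S4-0->S5 S4-1->S6 S5-0->S5 S5-1->S7 S6-0->S8 S6-1->S9 S7-0->S8 S7-1->S9 S8-0->S8 S8-1->S10 S9-0->S11 S9-1->S12 S10-0->S11 S10-1->S12 S11-0->S11 S11-1->S13 S12-0->S0 S12-1->S14 S13-0->S0 S13-1->S14 S14-0->S2 S14-1->S3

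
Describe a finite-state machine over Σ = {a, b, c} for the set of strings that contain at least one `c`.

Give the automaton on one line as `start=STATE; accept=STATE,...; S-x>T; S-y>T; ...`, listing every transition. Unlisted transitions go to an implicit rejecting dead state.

start=q0; accept=q1,q2; q0-a>q0; q0-b>q0; q0-c>q1; q1-a>q1; q1-b>q1; q1-c>q2; q2-a>q2; q2-b>q2; q2-c>q2

Only the number of `c`s matters, and only up to 2. Make a chain q0 → q1 → q2 advanced by each `c` (with q2 absorbing); every other symbol self-loops. The accepting set is {q1, q2}.
3 states suffice.
        a   b   c  
>  q0   q0  q0  q1 
 * q1   q1  q1  q2 
 * q2   q2  q2  q2 
(> = start, * = accepting)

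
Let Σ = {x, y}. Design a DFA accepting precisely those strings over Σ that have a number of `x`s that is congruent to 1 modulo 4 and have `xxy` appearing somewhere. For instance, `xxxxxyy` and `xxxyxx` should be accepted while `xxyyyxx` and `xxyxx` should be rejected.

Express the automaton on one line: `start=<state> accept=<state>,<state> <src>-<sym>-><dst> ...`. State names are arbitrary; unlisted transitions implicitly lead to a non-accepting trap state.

start=s0 accept=s13 s0-x->s1 s0-y->s0 s1-x->s2 s1-y->s3 s2-x->s4 s2-y->s5 s3-x->s6 s3-y->s3 s4-x->s7 s4-y->s8 s5-x->s8 s5-y->s5 s6-x->s4 s6-y->s9 s7-x->s10 s7-y->s11 s8-x->s11 s8-y->s8 s9-x->s12 s9-y->s9 s10-x->s2 s10-y->s13 s11-x->s13 s11-y->s11 s12-x->s7 s12-y->s14 s13-x->s5 s13-y->s13 s14-x->s15 s14-y->s14 s15-x->s10 s15-y->s0

Run two small machines in parallel and take their product. The first has 4 states tracking the count of `x`s modulo 4; the second has 4 states tracking whether and how much of `xxy` has been seen. A product state is a pair (one from each), accepting exactly when both do.
16 states suffice.
          x    y  
>  s0     s1   s0 
   s1     s2   s3 
   s2     s4   s5 
   s3     s6   s3 
   s4     s7   s8 
   s5     s8   s5 
   s6     s4   s9 
   s7    s10  s11 
   s8    s11   s8 
   s9    s12   s9 
   s10    s2  s13 
   s11   s13  s11 
   s12    s7  s14 
 * s13    s5  s13 
   s14   s15  s14 
   s15   s10   s0 
(> = start, * = accepting)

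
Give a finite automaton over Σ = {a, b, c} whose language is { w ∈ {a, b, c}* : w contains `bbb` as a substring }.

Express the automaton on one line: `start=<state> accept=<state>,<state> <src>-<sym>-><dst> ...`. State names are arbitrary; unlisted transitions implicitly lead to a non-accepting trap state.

Track how much of `bbb` has been matched so far: state s0 is no progress, s3 is the absorbing accept state reached once `bbb` has occurred. Intermediate states record partial matches; on a mismatch, fall back to the longest reusable overlap.
With 4 states:
        a   b   c  
>  s0   s0  s1  s0 
   s1   s0  s2  s0 
   s2   s0  s3  s0 
 * s3   s3  s3  s3 
(> = start, * = accepting)

start=s0 accept=s3 s0-a->s0 s0-b->s1 s0-c->s0 s1-a->s0 s1-b->s2 s1-c->s0 s2-a->s0 s2-b->s3 s2-c->s0 s3-a->s3 s3-b->s3 s3-c->s3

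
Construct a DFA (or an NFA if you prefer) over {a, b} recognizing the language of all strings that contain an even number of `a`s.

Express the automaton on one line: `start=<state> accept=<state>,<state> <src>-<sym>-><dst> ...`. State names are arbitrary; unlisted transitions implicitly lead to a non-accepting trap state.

The only thing that matters is how many `a`s have appeared, reduced mod 2. Use one state per residue: S0 for 0, …, S1 for 1. Reading `a` moves to the next residue; anything else stays put. S0 is accepting.
With 2 states:
        a   b  
>* S0   S1  S0 
   S1   S0  S1 
(> = start, * = accepting)

start=S0 accept=S0 S0-a->S1 S0-b->S0 S1-a->S0 S1-b->S1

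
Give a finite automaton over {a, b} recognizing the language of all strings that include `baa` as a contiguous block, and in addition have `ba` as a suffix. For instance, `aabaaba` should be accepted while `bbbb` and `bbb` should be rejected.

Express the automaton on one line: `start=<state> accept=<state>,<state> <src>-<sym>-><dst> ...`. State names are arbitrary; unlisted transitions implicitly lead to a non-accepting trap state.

start=q0 accept=q5 q0-a->q0 q0-b->q1 q1-a->q2 q1-b->q1 q2-a->q3 q2-b->q1 q3-a->q3 q3-b->q4 q4-a->q5 q4-b->q4 q5-a->q3 q5-b->q4

Run two small machines in parallel and take their product. The first has 4 states tracking whether and how much of `baa` has been seen; the second has 3 states tracking how much of the suffix `ba` has currently been matched. A product state is a pair (one from each), accepting exactly when both do.
        a   b  
>  q0   q0  q1 
   q1   q2  q1 
   q2   q3  q1 
   q3   q3  q4 
   q4   q5  q4 
 * q5   q3  q4 
(> = start, * = accepting)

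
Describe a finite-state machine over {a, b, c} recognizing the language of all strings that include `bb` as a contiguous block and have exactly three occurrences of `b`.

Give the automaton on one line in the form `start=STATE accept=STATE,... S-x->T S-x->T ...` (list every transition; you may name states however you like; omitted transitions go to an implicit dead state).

Run two small machines in parallel and take their product. The first has 3 states tracking whether and how much of `bb` has been seen; the second has 5 states tracking the count of `b`s, saturating at 4. A product state is a pair (one from each), accepting exactly when both do. Minimizing collapses redundant product states.
With 7 states:
        a   b   c  
>  s0   s0  s1  s0 
   s1   s2  s3  s2 
   s2   s2  s4  s2 
   s3   s3  s5  s3 
   s4   s6  s5  s6 
 * s5   s5  s6  s5 
   s6   s6  s6  s6 
(> = start, * = accepting)

start=s0 accept=s5 s0-a->s0 s0-b->s1 s0-c->s0 s1-a->s2 s1-b->s3 s1-c->s2 s2-a->s2 s2-b->s4 s2-c->s2 s3-a->s3 s3-b->s5 s3-c->s3 s4-a->s6 s4-b->s5 s4-c->s6 s5-a->s5 s5-b->s6 s5-c->s5 s6-a->s6 s6-b->s6 s6-c->s6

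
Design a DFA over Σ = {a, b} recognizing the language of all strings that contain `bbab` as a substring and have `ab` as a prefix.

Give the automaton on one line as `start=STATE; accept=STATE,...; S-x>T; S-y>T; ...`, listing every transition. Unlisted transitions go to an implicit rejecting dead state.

Handle the two conditions separately and then intersect. One (5 states) tracks whether and how much of `bbab` has been seen; the other (4 states) tracks whether the input so far still matches the prefix `ab`. Each combined state is a pair, one component from each; accept when both components accept.
          a    b  
>  q0     q1   q2 
   q1     q3   q4 
   q2     q3   q5 
   q3     q3   q2 
   q4     q6   q7 
   q5     q8   q5 
   q6     q6   q4 
   q7     q9   q7 
   q8     q3  q10 
   q9     q6  q11 
   q10   q10  q10 
 * q11   q11  q11 
(> = start, * = accepting)

start=q0; accept=q11; q0-a>q1; q0-b>q2; q1-a>q3; q1-b>q4; q2-a>q3; q2-b>q5; q3-a>q3; q3-b>q2; q4-a>q6; q4-b>q7; q5-a>q8; q5-b>q5; q6-a>q6; q6-b>q4; q7-a>q9; q7-b>q7; q8-a>q3; q8-b>q10; q9-a>q6; q9-b>q11; q10-a>q10; q10-b>q10; q11-a>q11; q11-b>q11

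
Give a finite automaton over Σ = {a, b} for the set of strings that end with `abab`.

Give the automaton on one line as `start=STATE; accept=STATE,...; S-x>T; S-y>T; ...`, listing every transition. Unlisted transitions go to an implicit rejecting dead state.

Remember how much of `abab` the current input suffix matches. State q0 means no match yet; q1 means the last symbol is `a`; q2 means the last 2 symbols are `ab`; q3 means the last 3 symbols are `aba`; q4 means the last 4 symbols are `abab`. Only q4 accepts. On a mismatch, fall back to the longest proper suffix that is still a prefix of `abab`.
With 5 states:
        a   b  
>  q0   q1  q0 
   q1   q1  q2 
   q2   q3  q0 
   q3   q1  q4 
 * q4   q3  q0 
(> = start, * = accepting)

start=q0; accept=q4; q0-a>q1; q0-b>q0; q1-a>q1; q1-b>q2; q2-a>q3; q2-b>q0; q3-a>q1; q3-b>q4; q4-a>q3; q4-b>q0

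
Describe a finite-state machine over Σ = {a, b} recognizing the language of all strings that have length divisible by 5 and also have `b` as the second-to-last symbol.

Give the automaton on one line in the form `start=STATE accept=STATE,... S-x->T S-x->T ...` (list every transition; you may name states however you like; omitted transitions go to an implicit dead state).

start=s0 accept=s6 s0-a->s1 s0-b->s1 s1-a->s2 s1-b->s2 s2-a->s3 s2-b->s3 s3-a->s4 s3-b->s5 s4-a->s0 s4-b->s0 s5-a->s6 s5-b->s6 s6-a->s1 s6-b->s1

Build one automaton per condition and run them in lockstep. One (5 states) tracks the input length modulo 5; the other (7 states) tracks the last 2 symbols read. Each combined state is a pair, one component from each; accept when both components accept. Equivalent product states are then merged.
        a   b  
>  s0   s1  s1 
   s1   s2  s2 
   s2   s3  s3 
   s3   s4  s5 
   s4   s0  s0 
   s5   s6  s6 
 * s6   s1  s1 
(> = start, * = accepting)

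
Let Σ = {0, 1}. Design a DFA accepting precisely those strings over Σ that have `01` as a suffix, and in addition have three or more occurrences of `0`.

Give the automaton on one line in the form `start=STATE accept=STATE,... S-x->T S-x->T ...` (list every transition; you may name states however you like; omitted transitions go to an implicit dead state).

Run two small machines in parallel and take their product. The first has 3 states tracking how much of the suffix `01` has currently been matched; the second has 5 states tracking the count of `0`s, saturating at 4. A product state is a pair (one from each), accepting exactly when both do. Equivalent product states are then merged.
A 5-state machine:
        0   1  
>  s0   s1  s0 
   s1   s2  s1 
   s2   s3  s2 
   s3   s3  s4 
 * s4   s3  s2 
(> = start, * = accepting)

start=s0 accept=s4 s0-0->s1 s0-1->s0 s1-0->s2 s1-1->s1 s2-0->s3 s2-1->s2 s3-0->s3 s3-1->s4 s4-0->s3 s4-1->s2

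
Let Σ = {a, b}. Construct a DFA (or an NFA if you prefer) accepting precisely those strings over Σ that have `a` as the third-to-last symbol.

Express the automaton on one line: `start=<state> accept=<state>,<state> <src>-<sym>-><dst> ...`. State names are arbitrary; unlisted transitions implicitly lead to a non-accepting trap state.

Because acceptance depends on a position counted from the end, the machine has to buffer the most recent 3 symbols. Make each state the string of the last up-to-3 symbols read; on input `x` shift the window left and append `x`. Accept when the buffered window has length 3 and begins with `a`.
15 states suffice.
          a    b  
>  q0     q1   q2 
   q1     q3   q4 
   q2     q5   q6 
   q3     q7   q8 
   q4     q9  q10 
   q5    q11  q12 
   q6    q13  q14 
 * q7     q7   q8 
 * q8     q9  q10 
 * q9    q11  q12 
 * q10   q13  q14 
   q11    q7   q8 
   q12    q9  q10 
   q13   q11  q12 
   q14   q13  q14 
(> = start, * = accepting)

start=q0 accept=q7,q8,q9,q10 q0-a->q1 q0-b->q2 q1-a->q3 q1-b->q4 q2-a->q5 q2-b->q6 q3-a->q7 q3-b->q8 q4-a->q9 q4-b->q10 q5-a->q11 q5-b->q12 q6-a->q13 q6-b->q14 q7-a->q7 q7-b->q8 q8-a->q9 q8-b->q10 q9-a->q11 q9-b->q12 q10-a->q13 q10-b->q14 q11-a->q7 q11-b->q8 q12-a->q9 q12-b->q10 q13-a->q11 q13-b->q12 q14-a->q13 q14-b->q14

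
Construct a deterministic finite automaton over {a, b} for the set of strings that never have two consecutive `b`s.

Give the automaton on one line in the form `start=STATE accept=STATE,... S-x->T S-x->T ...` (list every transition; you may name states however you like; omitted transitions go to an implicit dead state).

start=s0 accept=s0,s1 s0-a->s0 s0-b->s1 s1-a->s0 s1-b->s2 s2-a->s2 s2-b->s2

Track partial matches of the forbidden pattern `bb`. State s2 is a dead state reached once `bb` has occurred; every other state accepts. s0 means no part of `bb` is currently matched.
A 3-state machine:
        a   b  
>* s0   s0  s1 
 * s1   s0  s2 
   s2   s2  s2 
(> = start, * = accepting)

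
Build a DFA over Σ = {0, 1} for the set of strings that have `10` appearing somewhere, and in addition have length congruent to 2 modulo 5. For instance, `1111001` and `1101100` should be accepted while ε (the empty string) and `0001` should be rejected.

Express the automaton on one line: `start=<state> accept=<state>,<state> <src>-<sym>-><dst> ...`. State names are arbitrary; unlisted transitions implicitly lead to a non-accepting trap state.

start=S0 accept=S5 S0-0->S1 S0-1->S2 S1-0->S3 S1-1->S4 S2-0->S5 S2-1->S4 S3-0->S6 S3-1->S7 S4-0->S8 S4-1->S7 S5-0->S8 S5-1->S8 S6-0->S9 S6-1->S10 S7-0->S11 S7-1->S10 S8-0->S11 S8-1->S11 S9-0->S0 S9-1->S12 S10-0->S13 S10-1->S12 S11-0->S13 S11-1->S13 S12-0->S14 S12-1->S2 S13-0->S14 S13-1->S14 S14-0->S5 S14-1->S5

Run two small machines in parallel and take their product. One (3 states) tracks whether and how much of `10` has been seen; the other (5 states) tracks the input length modulo 5. Each combined state is a pair, one component from each; accept when both components accept.
With 15 states:
          0    1  
>  S0     S1   S2 
   S1     S3   S4 
   S2     S5   S4 
   S3     S6   S7 
   S4     S8   S7 
 * S5     S8   S8 
   S6     S9  S10 
   S7    S11  S10 
   S8    S11  S11 
   S9     S0  S12 
   S10   S13  S12 
   S11   S13  S13 
   S12   S14   S2 
   S13   S14  S14 
   S14    S5   S5 
(> = start, * = accepting)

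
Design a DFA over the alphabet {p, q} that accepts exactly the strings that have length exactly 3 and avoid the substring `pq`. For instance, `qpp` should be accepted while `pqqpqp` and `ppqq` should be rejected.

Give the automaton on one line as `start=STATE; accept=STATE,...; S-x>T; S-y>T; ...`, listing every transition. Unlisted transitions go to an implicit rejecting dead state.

Handle the two conditions separately and then intersect. One (5 states) tracks the input length, saturating at 4; the other (3 states) tracks partial matches of the forbidden pattern `pq`. Each combined state is a pair, one component from each; accept when both components accept. After merging equivalent states the machine shrinks.
7 states suffice.
       p  q 
>  A   B  C 
   B   D  E 
   C   D  F 
   D   G  E 
   E   E  E 
   F   G  G 
 * G   E  E 
(> = start, * = accepting)

start=A; accept=G; A-p>B; A-q>C; B-p>D; B-q>E; C-p>D; C-q>F; D-p>G; D-q>E; E-p>E; E-q>E; F-p>G; F-q>G; G-p>E; G-q>E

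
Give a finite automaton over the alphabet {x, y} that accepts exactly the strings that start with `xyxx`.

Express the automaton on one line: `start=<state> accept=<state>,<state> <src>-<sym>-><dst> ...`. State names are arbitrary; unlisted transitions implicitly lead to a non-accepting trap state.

Walk along `xyxx` while the input agrees: from q0 take `x` to q1, and so on. Any deviation drops to the rejecting sink q5. Once q4 is reached the prefix is confirmed and every continuation is accepted.
With 6 states:
        x   y  
>  q0   q1  q5 
   q1   q5  q2 
   q2   q3  q5 
   q3   q4  q5 
 * q4   q4  q4 
   q5   q5  q5 
(> = start, * = accepting)

start=q0 accept=q4 q0-x->q1 q0-y->q5 q1-x->q5 q1-y->q2 q2-x->q3 q2-y->q5 q3-x->q4 q3-y->q5 q4-x->q4 q4-y->q4 q5-x->q5 q5-y->q5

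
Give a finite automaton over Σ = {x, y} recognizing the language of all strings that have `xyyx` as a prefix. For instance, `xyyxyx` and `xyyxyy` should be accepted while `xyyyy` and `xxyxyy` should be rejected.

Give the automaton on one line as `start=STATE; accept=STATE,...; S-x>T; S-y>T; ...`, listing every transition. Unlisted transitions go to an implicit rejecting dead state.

start=q0; accept=q4; q0-x>q1; q0-y>q5; q1-x>q5; q1-y>q2; q2-x>q5; q2-y>q3; q3-x>q4; q3-y>q5; q4-x>q4; q4-y>q4; q5-x>q5; q5-y>q5

Walk along `xyyx` while the input agrees: from q0 take `x` to q1, and so on. Any deviation drops to the rejecting sink q5. Once q4 is reached the prefix is confirmed and every continuation is accepted.
A 6-state machine:
        x   y  
>  q0   q1  q5 
   q1   q5  q2 
   q2   q5  q3 
   q3   q4  q5 
 * q4   q4  q4 
   q5   q5  q5 
(> = start, * = accepting)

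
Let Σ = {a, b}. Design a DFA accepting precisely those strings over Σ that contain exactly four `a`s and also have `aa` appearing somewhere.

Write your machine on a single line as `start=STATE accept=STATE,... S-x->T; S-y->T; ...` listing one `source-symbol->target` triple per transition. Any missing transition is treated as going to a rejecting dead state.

start=q0; accept=q6; q0-a->q1; q0-b->q0; q1-a->q2; q1-b->q3; q2-a->q4; q2-b->q2; q3-a->q5; q3-b->q3; q4-a->q6; q4-b->q4; q5-a->q4; q5-b->q7; q6-a->q8; q6-b->q6; q7-a->q9; q7-b->q7; q8-a->q8; q8-b->q8; q9-a->q6; q9-b->q10; q10-a->q11; q10-b->q10; q11-a->q8; q11-b->q12; q12-a->q13; q12-b->q12; q13-a->q8; q13-b->q14; q14-a->q13; q14-b->q14

Build one automaton per condition and run them in lockstep. The first has 6 states tracking the count of `a`s, saturating at 5; the second has 3 states tracking whether and how much of `aa` has been seen. A product state is a pair (one from each), accepting exactly when both do.
15 states suffice.
          a    b  
>  q0     q1   q0 
   q1     q2   q3 
   q2     q4   q2 
   q3     q5   q3 
   q4     q6   q4 
   q5     q4   q7 
 * q6     q8   q6 
   q7     q9   q7 
   q8     q8   q8 
   q9     q6  q10 
   q10   q11  q10 
   q11    q8  q12 
   q12   q13  q12 
   q13    q8  q14 
   q14   q13  q14 
(> = start, * = accepting)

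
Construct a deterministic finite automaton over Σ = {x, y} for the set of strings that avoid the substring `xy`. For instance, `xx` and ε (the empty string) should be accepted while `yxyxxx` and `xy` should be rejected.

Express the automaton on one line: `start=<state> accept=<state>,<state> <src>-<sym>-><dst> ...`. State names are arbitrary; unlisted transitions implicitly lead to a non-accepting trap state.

start=A accept=A,B A-x->B A-y->A B-x->B B-y->C C-x->C C-y->C

Track partial matches of the forbidden pattern `xy`. State C is a dead state reached once `xy` has occurred; every other state accepts. A means no part of `xy` is currently matched.
       x  y 
>* A   B  A 
 * B   B  C 
   C   C  C 
(> = start, * = accepting)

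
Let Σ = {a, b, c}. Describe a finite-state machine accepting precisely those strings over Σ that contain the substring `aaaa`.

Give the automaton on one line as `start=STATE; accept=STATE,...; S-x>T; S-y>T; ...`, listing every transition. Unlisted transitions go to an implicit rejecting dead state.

start=S0; accept=S4; S0-a>S1; S0-b>S0; S0-c>S0; S1-a>S2; S1-b>S0; S1-c>S0; S2-a>S3; S2-b>S0; S2-c>S0; S3-a>S4; S3-b>S0; S3-c>S0; S4-a>S4; S4-b>S4; S4-c>S4

States S0..S3 record the length of the longest prefix of `aaaa` that matches the current input suffix. Reaching S4 means `aaaa` has been seen, and we stay there forever. Accept from S4.
        a   b   c  
>  S0   S1  S0  S0 
   S1   S2  S0  S0 
   S2   S3  S0  S0 
   S3   S4  S0  S0 
 * S4   S4  S4  S4 
(> = start, * = accepting)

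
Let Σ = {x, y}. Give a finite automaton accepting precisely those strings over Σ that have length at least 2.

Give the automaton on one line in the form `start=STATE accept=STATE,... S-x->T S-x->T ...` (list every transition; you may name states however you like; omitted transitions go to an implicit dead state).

start=s0 accept=s2,s3 s0-x->s1 s0-y->s1 s1-x->s2 s1-y->s2 s2-x->s3 s2-y->s3 s3-x->s3 s3-y->s3

We only need to distinguish lengths 0, 1, …, 2, and '>2'. Chain s0 → s1 → s2 → s3 on every symbol, with s3 looping. Accepting states: {s2, s3}.
With 4 states:
        x   y  
>  s0   s1  s1 
   s1   s2  s2 
 * s2   s3  s3 
 * s3   s3  s3 
(> = start, * = accepting)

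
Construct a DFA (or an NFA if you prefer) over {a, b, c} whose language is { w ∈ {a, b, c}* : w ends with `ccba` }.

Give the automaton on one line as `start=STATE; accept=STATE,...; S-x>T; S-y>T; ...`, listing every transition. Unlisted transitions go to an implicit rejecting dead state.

Remember how much of `ccba` the current input suffix matches. State S0 means no match yet; S1 means the last symbol is `c`; S2 means the last 2 symbols are `cc`; S3 means the last 3 symbols are `ccb`; S4 means the last 4 symbols are `ccba`. Only S4 accepts. On a mismatch, fall back to the longest proper suffix that is still a prefix of `ccba`.
5 states suffice.
        a   b   c  
>  S0   S0  S0  S1 
   S1   S0  S0  S2 
   S2   S0  S3  S2 
   S3   S4  S0  S1 
 * S4   S0  S0  S1 
(> = start, * = accepting)

start=S0; accept=S4; S0-a>S0; S0-b>S0; S0-c>S1; S1-a>S0; S1-b>S0; S1-c>S2; S2-a>S0; S2-b>S3; S2-c>S2; S3-a>S4; S3-b>S0; S3-c>S1; S4-a>S0; S4-b>S0; S4-c>S1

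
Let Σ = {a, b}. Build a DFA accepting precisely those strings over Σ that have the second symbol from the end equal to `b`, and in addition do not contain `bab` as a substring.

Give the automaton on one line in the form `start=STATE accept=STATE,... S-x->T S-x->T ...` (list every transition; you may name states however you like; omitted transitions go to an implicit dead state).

Build one automaton per condition and run them in lockstep. The first has 7 states tracking the last 2 symbols read; the second has 4 states tracking partial matches of the forbidden pattern `bab`. A product state is a pair (one from each), accepting exactly when both do.
11 states suffice.
          a    b  
>  q0     q1   q2 
   q1     q3   q4 
   q2     q5   q6 
   q3     q3   q4 
   q4     q5   q6 
 * q5     q3   q7 
 * q6     q5   q6 
   q7     q8   q9 
   q8    q10   q7 
   q9     q8   q9 
   q10   q10   q7 
(> = start, * = accepting)

start=q0 accept=q5,q6 q0-a->q1 q0-b->q2 q1-a->q3 q1-b->q4 q2-a->q5 q2-b->q6 q3-a->q3 q3-b->q4 q4-a->q5 q4-b->q6 q5-a->q3 q5-b->q7 q6-a->q5 q6-b->q6 q7-a->q8 q7-b->q9 q8-a->q10 q8-b->q7 q9-a->q8 q9-b->q9 q10-a->q10 q10-b->q7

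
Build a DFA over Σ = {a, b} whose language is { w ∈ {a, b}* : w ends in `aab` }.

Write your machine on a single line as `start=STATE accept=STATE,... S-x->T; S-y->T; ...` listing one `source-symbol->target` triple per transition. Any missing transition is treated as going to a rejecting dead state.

Remember how much of `aab` the current input suffix matches. State q0 means no match yet; q1 means the last symbol is `a`; q2 means the last 2 symbols are `aa`; q3 means the last 3 symbols are `aab`. Only q3 accepts. On a mismatch, fall back to the longest proper suffix that is still a prefix of `aab`.
A 4-state machine:
        a   b  
>  q0   q1  q0 
   q1   q2  q0 
   q2   q2  q3 
 * q3   q1  q0 
(> = start, * = accepting)

start=q0; accept=q3; q0-a->q1; q0-b->q0; q1-a->q2; q1-b->q0; q2-a->q2; q2-b->q3; q3-a->q1; q3-b->q0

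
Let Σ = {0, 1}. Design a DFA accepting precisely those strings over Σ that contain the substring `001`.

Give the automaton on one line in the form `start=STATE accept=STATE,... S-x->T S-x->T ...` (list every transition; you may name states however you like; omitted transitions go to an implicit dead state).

Track how much of `001` has been matched so far: state q0 is no progress, q3 is the absorbing accept state reached once `001` has occurred. Intermediate states record partial matches; on a mismatch, fall back to the longest reusable overlap.
A 4-state machine:
        0   1  
>  q0   q1  q0 
   q1   q2  q0 
   q2   q2  q3 
 * q3   q3  q3 
(> = start, * = accepting)

start=q0 accept=q3 q0-0->q1 q0-1->q0 q1-0->q2 q1-1->q0 q2-0->q2 q2-1->q3 q3-0->q3 q3-1->q3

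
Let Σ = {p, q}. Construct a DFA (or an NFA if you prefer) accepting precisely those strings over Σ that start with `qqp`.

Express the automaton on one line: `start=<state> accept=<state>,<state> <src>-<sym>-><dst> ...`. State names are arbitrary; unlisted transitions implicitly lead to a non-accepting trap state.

Walk along `qqp` while the input agrees: from S0 take `q` to S1, and so on. Any deviation drops to the rejecting sink S4. Once S3 is reached the prefix is confirmed and every continuation is accepted.
A 5-state machine:
        p   q  
>  S0   S4  S1 
   S1   S4  S2 
   S2   S3  S4 
 * S3   S3  S3 
   S4   S4  S4 
(> = start, * = accepting)

start=S0 accept=S3 S0-p->S4 S0-q->S1 S1-p->S4 S1-q->S2 S2-p->S3 S2-q->S4 S3-p->S3 S3-q->S3 S4-p->S4 S4-q->S4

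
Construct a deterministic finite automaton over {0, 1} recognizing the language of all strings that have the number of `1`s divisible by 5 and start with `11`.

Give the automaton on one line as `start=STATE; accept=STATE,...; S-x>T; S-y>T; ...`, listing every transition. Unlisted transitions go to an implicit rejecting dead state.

Build one automaton per condition and run them in lockstep. One (5 states) tracks the count of `1`s modulo 5; the other (4 states) tracks whether the input so far still matches the prefix `11`. Each combined state is a pair, one component from each; accept when both components accept. Equivalent product states are then merged.
An 8-state machine:
        0   1  
>  S0   S1  S2 
   S1   S1  S1 
   S2   S1  S3 
   S3   S3  S4 
   S4   S4  S5 
   S5   S5  S6 
 * S6   S6  S7 
   S7   S7  S3 
(> = start, * = accepting)

start=S0; accept=S6; S0-0>S1; S0-1>S2; S1-0>S1; S1-1>S1; S2-0>S1; S2-1>S3; S3-0>S3; S3-1>S4; S4-0>S4; S4-1>S5; S5-0>S5; S5-1>S6; S6-0>S6; S6-1>S7; S7-0>S7; S7-1>S3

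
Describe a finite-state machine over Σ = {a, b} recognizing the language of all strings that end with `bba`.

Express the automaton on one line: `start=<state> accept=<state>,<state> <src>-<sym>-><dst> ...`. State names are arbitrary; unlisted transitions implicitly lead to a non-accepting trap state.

Remember how much of `bba` the current input suffix matches. State q0 means no match yet; q1 means the last symbol is `b`; q2 means the last 2 symbols are `bb`; q3 means the last 3 symbols are `bba`. Only q3 accepts. On a mismatch, fall back to the longest proper suffix that is still a prefix of `bba`.
        a   b  
>  q0   q0  q1 
   q1   q0  q2 
   q2   q3  q2 
 * q3   q0  q1 
(> = start, * = accepting)

start=q0 accept=q3 q0-a->q0 q0-b->q1 q1-a->q0 q1-b->q2 q2-a->q3 q2-b->q2 q3-a->q0 q3-b->q1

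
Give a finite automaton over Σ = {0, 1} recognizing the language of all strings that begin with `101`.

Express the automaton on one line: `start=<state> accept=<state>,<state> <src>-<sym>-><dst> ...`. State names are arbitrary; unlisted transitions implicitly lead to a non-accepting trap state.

Check the first 3 symbols one by one: S0 through S2 record how many have matched `101` so far; any wrong symbol goes to the dead state S4. After all 3 match we enter the accepting sink S3.
A 5-state machine:
        0   1  
>  S0   S4  S1 
   S1   S2  S4 
   S2   S4  S3 
 * S3   S3  S3 
   S4   S4  S4 
(> = start, * = accepting)

start=S0 accept=S3 S0-0->S4 S0-1->S1 S1-0->S2 S1-1->S4 S2-0->S4 S2-1->S3 S3-0->S3 S3-1->S3 S4-0->S4 S4-1->S4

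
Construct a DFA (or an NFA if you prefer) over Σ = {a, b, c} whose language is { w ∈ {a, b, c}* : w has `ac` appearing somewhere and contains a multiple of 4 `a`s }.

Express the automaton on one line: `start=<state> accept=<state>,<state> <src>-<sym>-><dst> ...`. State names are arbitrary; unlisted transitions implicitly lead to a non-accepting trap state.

start=s0 accept=s11 s0-a->s1 s0-b->s0 s0-c->s0 s1-a->s2 s1-b->s3 s1-c->s4 s2-a->s5 s2-b->s6 s2-c->s7 s3-a->s2 s3-b->s3 s3-c->s3 s4-a->s7 s4-b->s4 s4-c->s4 s5-a->s8 s5-b->s9 s5-c->s10 s6-a->s5 s6-b->s6 s6-c->s6 s7-a->s10 s7-b->s7 s7-c->s7 s8-a->s1 s8-b->s0 s8-c->s11 s9-a->s8 s9-b->s9 s9-c->s9 s10-a->s11 s10-b->s10 s10-c->s10 s11-a->s4 s11-b->s11 s11-c->s11

Run two small machines in parallel and take their product. One (3 states) tracks whether and how much of `ac` has been seen; the other (4 states) tracks the count of `a`s modulo 4. Each combined state is a pair, one component from each; accept when both components accept.
With 12 states:
          a    b    c  
>  s0     s1   s0   s0 
   s1     s2   s3   s4 
   s2     s5   s6   s7 
   s3     s2   s3   s3 
   s4     s7   s4   s4 
   s5     s8   s9  s10 
   s6     s5   s6   s6 
   s7    s10   s7   s7 
   s8     s1   s0  s11 
   s9     s8   s9   s9 
   s10   s11  s10  s10 
 * s11    s4  s11  s11 
(> = start, * = accepting)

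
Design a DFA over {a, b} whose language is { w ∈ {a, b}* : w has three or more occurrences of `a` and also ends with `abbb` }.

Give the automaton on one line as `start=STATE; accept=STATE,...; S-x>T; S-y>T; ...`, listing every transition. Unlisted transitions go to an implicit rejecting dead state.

start=q0; accept=q6; q0-a>q1; q0-b>q0; q1-a>q2; q1-b>q1; q2-a>q3; q2-b>q2; q3-a>q3; q3-b>q4; q4-a>q3; q4-b>q5; q5-a>q3; q5-b>q6; q6-a>q3; q6-b>q2

Build one automaton per condition and run them in lockstep. The first has 5 states tracking the count of `a`s, saturating at 4; the second has 5 states tracking how much of the suffix `abbb` has currently been matched. A product state is a pair (one from each), accepting exactly when both do. After merging equivalent states the machine shrinks.
With 7 states:
        a   b  
>  q0   q1  q0 
   q1   q2  q1 
   q2   q3  q2 
   q3   q3  q4 
   q4   q3  q5 
   q5   q3  q6 
 * q6   q3  q2 
(> = start, * = accepting)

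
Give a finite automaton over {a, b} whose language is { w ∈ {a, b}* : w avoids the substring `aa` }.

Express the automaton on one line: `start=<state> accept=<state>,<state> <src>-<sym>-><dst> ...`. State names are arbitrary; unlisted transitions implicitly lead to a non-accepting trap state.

start=S0 accept=S0,S1 S0-a->S1 S0-b->S0 S1-a->S2 S1-b->S0 S2-a->S2 S2-b->S2

Track partial matches of the forbidden pattern `aa`. State S2 is a dead state reached once `aa` has occurred; every other state accepts. S0 means no part of `aa` is currently matched.
        a   b  
>* S0   S1  S0 
 * S1   S2  S0 
   S2   S2  S2 
(> = start, * = accepting)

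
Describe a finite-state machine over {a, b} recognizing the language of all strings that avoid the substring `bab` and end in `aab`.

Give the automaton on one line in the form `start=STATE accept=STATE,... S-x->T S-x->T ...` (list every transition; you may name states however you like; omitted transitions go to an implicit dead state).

start=S0 accept=S5 S0-a->S1 S0-b->S2 S1-a->S3 S1-b->S2 S2-a->S4 S2-b->S2 S3-a->S3 S3-b->S5 S4-a->S3 S4-b->S6 S5-a->S4 S5-b->S2 S6-a->S7 S6-b->S6 S7-a->S8 S7-b->S6 S8-a->S8 S8-b->S9 S9-a->S7 S9-b->S6

Handle the two conditions separately and then intersect. One (4 states) tracks partial matches of the forbidden pattern `bab`; the other (4 states) tracks how much of the suffix `aab` has currently been matched. Each combined state is a pair, one component from each; accept when both components accept.
        a   b  
>  S0   S1  S2 
   S1   S3  S2 
   S2   S4  S2 
   S3   S3  S5 
   S4   S3  S6 
 * S5   S4  S2 
   S6   S7  S6 
   S7   S8  S6 
   S8   S8  S9 
   S9   S7  S6 
(> = start, * = accepting)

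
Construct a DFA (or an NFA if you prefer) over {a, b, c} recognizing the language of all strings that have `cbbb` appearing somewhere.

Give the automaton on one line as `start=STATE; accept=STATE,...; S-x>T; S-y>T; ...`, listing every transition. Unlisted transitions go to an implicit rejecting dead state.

start=S0; accept=S4; S0-a>S0; S0-b>S0; S0-c>S1; S1-a>S0; S1-b>S2; S1-c>S1; S2-a>S0; S2-b>S3; S2-c>S1; S3-a>S0; S3-b>S4; S3-c>S1; S4-a>S4; S4-b>S4; S4-c>S4

States S0..S3 record the length of the longest prefix of `cbbb` that matches the current input suffix. Reaching S4 means `cbbb` has been seen, and we stay there forever. Accept from S4.
        a   b   c  
>  S0   S0  S0  S1 
   S1   S0  S2  S1 
   S2   S0  S3  S1 
   S3   S0  S4  S1 
 * S4   S4  S4  S4 
(> = start, * = accepting)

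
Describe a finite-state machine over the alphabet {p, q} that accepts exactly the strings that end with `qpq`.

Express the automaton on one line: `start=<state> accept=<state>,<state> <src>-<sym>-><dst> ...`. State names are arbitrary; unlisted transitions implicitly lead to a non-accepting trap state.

start=A accept=D A-p->A A-q->B B-p->C B-q->B C-p->A C-q->D D-p->C D-q->B

Let each state record the length of the longest suffix of the input read so far that is also a prefix of `qpq`. B means the last symbol is `q`; C means the last 2 symbols are `qp`; D means the last 3 symbols are `qpq`. Accept only at D, where the string currently ends in `qpq`.
A 4-state machine:
       p  q 
>  A   A  B 
   B   C  B 
   C   A  D 
 * D   C  B 
(> = start, * = accepting)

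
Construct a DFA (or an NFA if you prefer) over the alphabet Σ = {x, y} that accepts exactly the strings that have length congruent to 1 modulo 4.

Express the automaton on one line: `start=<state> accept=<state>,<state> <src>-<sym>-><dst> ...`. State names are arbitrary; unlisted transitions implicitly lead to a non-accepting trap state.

start=s0 accept=s1 s0-x->s1 s0-y->s1 s1-x->s2 s1-y->s2 s2-x->s3 s2-y->s3 s3-x->s0 s3-y->s0

Only the length mod 4 matters, so use a 4-cycle: from any state, every input symbol moves to the next state, wrapping s3 back to s0. Mark s1 accepting.
        x   y  
>  s0   s1  s1 
 * s1   s2  s2 
   s2   s3  s3 
   s3   s0  s0 
(> = start, * = accepting)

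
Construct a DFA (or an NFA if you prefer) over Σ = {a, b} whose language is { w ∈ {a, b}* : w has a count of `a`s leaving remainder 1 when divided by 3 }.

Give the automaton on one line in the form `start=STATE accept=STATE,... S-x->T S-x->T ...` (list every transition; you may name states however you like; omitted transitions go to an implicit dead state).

Keep the running count of `a`s modulo 3: each `a` advances along the cycle S0 → S1 → S2 → S0 while other symbols loop. Accept at S1.
A 3-state machine:
        a   b  
>  S0   S1  S0 
 * S1   S2  S1 
   S2   S0  S2 
(> = start, * = accepting)

start=S0 accept=S1 S0-a->S1 S0-b->S0 S1-a->S2 S1-b->S1 S2-a->S0 S2-b->S2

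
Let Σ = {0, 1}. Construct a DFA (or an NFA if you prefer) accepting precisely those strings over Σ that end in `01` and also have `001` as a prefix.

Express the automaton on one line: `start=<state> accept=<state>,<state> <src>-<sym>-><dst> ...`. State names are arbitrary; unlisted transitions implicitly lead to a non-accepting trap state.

Handle the two conditions separately and then intersect. One (3 states) tracks how much of the suffix `01` has currently been matched; the other (5 states) tracks whether the input so far still matches the prefix `001`. Each combined state is a pair, one component from each; accept when both components accept. After merging equivalent states the machine shrinks.
        0   1  
>  q0   q1  q2 
   q1   q3  q2 
   q2   q2  q2 
   q3   q2  q4 
 * q4   q5  q6 
   q5   q5  q4 
   q6   q5  q6 
(> = start, * = accepting)

start=q0 accept=q4 q0-0->q1 q0-1->q2 q1-0->q3 q1-1->q2 q2-0->q2 q2-1->q2 q3-0->q2 q3-1->q4 q4-0->q5 q4-1->q6 q5-0->q5 q5-1->q4 q6-0->q5 q6-1->q6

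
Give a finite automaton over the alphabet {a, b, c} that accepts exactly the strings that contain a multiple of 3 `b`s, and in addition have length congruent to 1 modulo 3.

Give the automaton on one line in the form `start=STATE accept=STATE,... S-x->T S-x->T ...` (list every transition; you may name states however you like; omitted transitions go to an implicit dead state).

start=S0 accept=S1 S0-a->S1 S0-b->S2 S0-c->S1 S1-a->S3 S1-b->S4 S1-c->S3 S2-a->S4 S2-b->S5 S2-c->S4 S3-a->S0 S3-b->S6 S3-c->S0 S4-a->S6 S4-b->S7 S4-c->S6 S5-a->S7 S5-b->S0 S5-c->S7 S6-a->S2 S6-b->S8 S6-c->S2 S7-a->S8 S7-b->S1 S7-c->S8 S8-a->S5 S8-b->S3 S8-c->S5

Handle the two conditions separately and then intersect. One (3 states) tracks the count of `b`s modulo 3; the other (3 states) tracks the input length modulo 3. Each combined state is a pair, one component from each; accept when both components accept.
        a   b   c  
>  S0   S1  S2  S1 
 * S1   S3  S4  S3 
   S2   S4  S5  S4 
   S3   S0  S6  S0 
   S4   S6  S7  S6 
   S5   S7  S0  S7 
   S6   S2  S8  S2 
   S7   S8  S1  S8 
   S8   S5  S3  S5 
(> = start, * = accepting)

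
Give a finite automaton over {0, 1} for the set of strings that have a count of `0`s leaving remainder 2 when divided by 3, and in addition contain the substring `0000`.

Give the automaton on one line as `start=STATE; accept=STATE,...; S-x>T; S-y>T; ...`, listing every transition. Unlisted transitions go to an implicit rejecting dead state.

Run two small machines in parallel and take their product. The first has 3 states tracking the count of `0`s modulo 3; the second has 5 states tracking whether and how much of `0000` has been seen. A product state is a pair (one from each), accepting exactly when both do.
A 15-state machine:
          0    1  
>  q0     q1   q0 
   q1     q2   q3 
   q2     q4   q5 
   q3     q6   q3 
   q4     q7   q0 
   q5     q8   q5 
   q6     q9   q5 
   q7    q10   q7 
   q8    q11   q0 
   q9    q12   q0 
 * q10   q13  q10 
   q11   q14   q3 
   q12   q10   q3 
   q13    q7  q13 
   q14   q13   q5 
(> = start, * = accepting)

start=q0; accept=q10; q0-0>q1; q0-1>q0; q1-0>q2; q1-1>q3; q2-0>q4; q2-1>q5; q3-0>q6; q3-1>q3; q4-0>q7; q4-1>q0; q5-0>q8; q5-1>q5; q6-0>q9; q6-1>q5; q7-0>q10; q7-1>q7; q8-0>q11; q8-1>q0; q9-0>q12; q9-1>q0; q10-0>q13; q10-1>q10; q11-0>q14; q11-1>q3; q12-0>q10; q12-1>q3; q13-0>q7; q13-1>q13; q14-0>q13; q14-1>q5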